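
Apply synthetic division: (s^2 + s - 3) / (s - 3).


Synthetic division with c = 3. Coefficients: 1, 1, -3
Bring down 1.
  1 * 3 = 3; 3 + 1 = 4
  4 * 3 = 12; 12 - 3 = 9
Quotient: s + 4, Remainder: 9


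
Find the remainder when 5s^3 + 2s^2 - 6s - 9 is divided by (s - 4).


By the Remainder Theorem, the remainder equals p(4):
  5*(4)^3 = 320
  2*(4)^2 = 32
  -6*(4)^1 = -24
  constant: -9
Sum: 320 + 32 - 24 - 9 = 319


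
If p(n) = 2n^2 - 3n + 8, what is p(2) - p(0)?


p(2) = 10
p(0) = 8
p(2) - p(0) = 10 - 8 = 2


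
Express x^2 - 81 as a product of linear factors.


Roots satisfy r1 + r2 = -b/a = 0 and r1*r2 = c/a = -81.
So r1 = 9, r2 = -9.
x^2 - 81 = (x - r1)(x - r2) = (x - 9)(x + 9)


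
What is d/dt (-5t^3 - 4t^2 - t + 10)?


Apply the power rule term by term:
  d/dt(-5t^3) = -15t^2
  d/dt(-4t^2) = -8t
  d/dt(-t) = -1
  d/dt(10) = 0
p'(t) = -15t^2 - 8t - 1


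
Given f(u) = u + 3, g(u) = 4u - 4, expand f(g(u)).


Substitute g(u) into f:
f(g(u)) = 1*(4u - 4) + 3
Expand and combine: 4u - 1


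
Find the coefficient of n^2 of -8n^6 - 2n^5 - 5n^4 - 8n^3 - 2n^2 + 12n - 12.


Read off the coefficient of n^2: -2


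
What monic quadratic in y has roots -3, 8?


p(y) = (y + 3)(y - 8)
Expand: y^2 - 5y - 24


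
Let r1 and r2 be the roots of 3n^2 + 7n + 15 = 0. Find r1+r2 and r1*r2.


For an^2+bn+c=0: sum = -b/a, product = c/a.
a=3, b=7, c=15
Sum = -(7)/3 = -7/3
Product = (15)/3 = 5


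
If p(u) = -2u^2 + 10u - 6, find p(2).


Using direct substitution:
  -2 * (2)^2 = -8
  10 * (2)^1 = 20
  constant: -6
Sum = -8 + 20 - 6 = 6


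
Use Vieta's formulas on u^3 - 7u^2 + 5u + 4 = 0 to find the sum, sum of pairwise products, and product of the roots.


Monic cubic u^3+bu^2+cu+d=0: sum=-b, pairwise sum=c, product=-d.
b=-7, c=5, d=4
r1+r2+r3 = 7
r1r2+r1r3+r2r3 = 5
r1r2r3 = -4


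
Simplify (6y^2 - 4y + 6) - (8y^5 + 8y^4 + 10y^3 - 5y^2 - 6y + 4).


Distribute the minus sign:
  (6y^2 - 4y + 6)
- (8y^5 + 8y^4 + 10y^3 - 5y^2 - 6y + 4)
Negate second polynomial: -8y^5 - 8y^4 - 10y^3 + 5y^2 + 6y - 4
Add: -8y^5 - 8y^4 - 10y^3 + 11y^2 + 2y + 2


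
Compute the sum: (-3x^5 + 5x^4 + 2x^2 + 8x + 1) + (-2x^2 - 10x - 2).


Align terms by degree and add:
  -3x^5 + 5x^4 + 2x^2 + 8x + 1
  -2x^2 - 10x - 2
= -3x^5 + 5x^4 - 2x - 1


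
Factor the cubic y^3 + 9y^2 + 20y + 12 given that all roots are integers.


Try integer roots (divisors of 12). y=-1: p(-1)=0.
Divide out (y + 1): quotient is y^2 + 8y + 12.
Factor the quadratic: (y + 2)(y + 6)
Result: (y + 1)(y + 2)(y + 6)


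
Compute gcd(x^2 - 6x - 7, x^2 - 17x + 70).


Factor each:
  x^2 - 6x - 7 = (x - 7)(x + 1)
  x^2 - 17x + 70 = (x - 7)(x - 10)
Common monic factor: x - 7


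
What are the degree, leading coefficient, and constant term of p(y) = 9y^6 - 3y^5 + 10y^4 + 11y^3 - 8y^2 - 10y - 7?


Highest power of y is 6, with coefficient 9. Constant term is -7.
Degree = 6, leading coefficient = 9, constant term = -7


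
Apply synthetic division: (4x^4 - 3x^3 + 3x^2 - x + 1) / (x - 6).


Synthetic division with c = 6. Coefficients: 4, -3, 3, -1, 1
Bring down 4.
  4 * 6 = 24; 24 - 3 = 21
  21 * 6 = 126; 126 + 3 = 129
  129 * 6 = 774; 774 - 1 = 773
  773 * 6 = 4638; 4638 + 1 = 4639
Quotient: 4x^3 + 21x^2 + 129x + 773, Remainder: 4639


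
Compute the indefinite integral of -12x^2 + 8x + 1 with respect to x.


Reverse power rule on each term:
  ∫ -12x^2 dx = -4x^3
  ∫ 8x dx = 4x^2
  ∫ 1 dx = x
F(x) = -4x^3 + 4x^2 + x + C


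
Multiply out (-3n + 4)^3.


Expand (-3n + 4)^3 by repeated multiplication:
  (-3n + 4)^2 = 9n^2 - 24n + 16
= -27n^3 + 108n^2 - 144n + 64


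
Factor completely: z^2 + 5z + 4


Roots satisfy r1 + r2 = -b/a = -5 and r1*r2 = c/a = 4.
So r1 = -1, r2 = -4.
z^2 + 5z + 4 = (z - r1)(z - r2) = (z + 1)(z + 4)


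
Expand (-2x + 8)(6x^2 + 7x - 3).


Distribute each term of the first polynomial:
  (-2x)(6x^2 + 7x - 3) = -12x^3 - 14x^2 + 6x
  (8)(6x^2 + 7x - 3) = 48x^2 + 56x - 24
Sum: -12x^3 + 34x^2 + 62x - 24


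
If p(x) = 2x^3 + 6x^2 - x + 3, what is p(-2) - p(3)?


p(-2) = 13
p(3) = 108
p(-2) - p(3) = 13 - 108 = -95


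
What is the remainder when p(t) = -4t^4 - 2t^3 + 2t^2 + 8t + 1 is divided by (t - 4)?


By the Remainder Theorem, the remainder equals p(4):
  -4*(4)^4 = -1024
  -2*(4)^3 = -128
  2*(4)^2 = 32
  8*(4)^1 = 32
  constant: 1
Sum: -1024 - 128 + 32 + 32 + 1 = -1087


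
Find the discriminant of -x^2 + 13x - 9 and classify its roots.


D = b^2 - 4ac = (13)^2 - 4(-1)(-9) = 169 - 36 = 133
Since D > 0: two distinct irrational roots


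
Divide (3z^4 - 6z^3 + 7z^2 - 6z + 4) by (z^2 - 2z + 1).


(3z^4 - 6z^3 + 7z^2 - 6z + 4) / (z^2 - 2z + 1)
Step 1: 3z^2 * (z^2 - 2z + 1) = 3z^4 - 6z^3 + 3z^2; subtract.
Step 2: 0 * (z^2 - 2z + 1) = 0; subtract.
Step 3: 4 * (z^2 - 2z + 1) = 4z^2 - 8z + 4; subtract.
Quotient: 3z^2 + 4, Remainder: 2z


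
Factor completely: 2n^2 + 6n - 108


Roots satisfy r1 + r2 = -b/a = -3 and r1*r2 = c/a = -54.
So r1 = 6, r2 = -9.
2n^2 + 6n - 108 = 2(n - r1)(n - r2) = 2(n - 6)(n + 9)


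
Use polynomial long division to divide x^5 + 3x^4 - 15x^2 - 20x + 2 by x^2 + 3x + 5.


(x^5 + 3x^4 - 15x^2 - 20x + 2) / (x^2 + 3x + 5)
Step 1: x^3 * (x^2 + 3x + 5) = x^5 + 3x^4 + 5x^3; subtract.
Step 2: 0 * (x^2 + 3x + 5) = 0; subtract.
Step 3: -5x * (x^2 + 3x + 5) = -5x^3 - 15x^2 - 25x; subtract.
Step 4: 0 * (x^2 + 3x + 5) = 0; subtract.
Quotient: x^3 - 5x, Remainder: 5x + 2


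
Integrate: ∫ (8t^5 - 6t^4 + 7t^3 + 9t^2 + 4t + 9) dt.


Reverse power rule on each term:
  ∫ 8t^5 dt = (4/3)t^6
  ∫ -6t^4 dt = -(6/5)t^5
  ∫ 7t^3 dt = (7/4)t^4
  ∫ 9t^2 dt = 3t^3
  ∫ 4t dt = 2t^2
  ∫ 9 dt = 9t
F(t) = (4/3)t^6 - (6/5)t^5 + (7/4)t^4 + 3t^3 + 2t^2 + 9t + C


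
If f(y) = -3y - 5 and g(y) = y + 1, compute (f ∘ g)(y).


Substitute g(y) into f:
f(g(y)) = -3*(y + 1) + (-5)
Expand and combine: -3y - 8


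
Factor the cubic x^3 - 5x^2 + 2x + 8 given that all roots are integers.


Try integer roots (divisors of 8). x=4: p(4)=0.
Divide out (x - 4): quotient is x^2 - x - 2.
Factor the quadratic: (x + 1)(x - 2)
Result: (x - 4)(x + 1)(x - 2)


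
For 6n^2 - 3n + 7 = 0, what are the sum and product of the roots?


For an^2+bn+c=0: sum = -b/a, product = c/a.
a=6, b=-3, c=7
Sum = -(-3)/6 = 1/2
Product = (7)/6 = 7/6


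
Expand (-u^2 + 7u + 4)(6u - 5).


Distribute each term of the first polynomial:
  (-u^2)(6u - 5) = -6u^3 + 5u^2
  (7u)(6u - 5) = 42u^2 - 35u
  (4)(6u - 5) = 24u - 20
Sum: -6u^3 + 47u^2 - 11u - 20


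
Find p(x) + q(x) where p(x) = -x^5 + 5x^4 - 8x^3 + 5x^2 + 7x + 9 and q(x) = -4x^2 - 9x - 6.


Align terms by degree and add:
  -x^5 + 5x^4 - 8x^3 + 5x^2 + 7x + 9
  -4x^2 - 9x - 6
= -x^5 + 5x^4 - 8x^3 + x^2 - 2x + 3


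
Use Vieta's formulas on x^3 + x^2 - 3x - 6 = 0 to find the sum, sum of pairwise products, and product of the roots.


Monic cubic x^3+bx^2+cx+d=0: sum=-b, pairwise sum=c, product=-d.
b=1, c=-3, d=-6
r1+r2+r3 = -1
r1r2+r1r3+r2r3 = -3
r1r2r3 = 6


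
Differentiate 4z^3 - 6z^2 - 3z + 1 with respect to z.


Apply the power rule term by term:
  d/dz(4z^3) = 12z^2
  d/dz(-6z^2) = -12z
  d/dz(-3z) = -3
  d/dz(1) = 0
p'(z) = 12z^2 - 12z - 3


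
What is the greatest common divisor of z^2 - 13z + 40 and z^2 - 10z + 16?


Factor each:
  z^2 - 13z + 40 = (z - 8)(z - 5)
  z^2 - 10z + 16 = (z - 8)(z - 2)
Common monic factor: z - 8


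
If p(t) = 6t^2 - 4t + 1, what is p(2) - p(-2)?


p(2) = 17
p(-2) = 33
p(2) - p(-2) = 17 - 33 = -16


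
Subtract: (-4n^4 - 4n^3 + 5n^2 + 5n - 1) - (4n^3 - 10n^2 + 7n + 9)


Distribute the minus sign:
  (-4n^4 - 4n^3 + 5n^2 + 5n - 1)
- (4n^3 - 10n^2 + 7n + 9)
Negate second polynomial: -4n^3 + 10n^2 - 7n - 9
Add: -4n^4 - 8n^3 + 15n^2 - 2n - 10


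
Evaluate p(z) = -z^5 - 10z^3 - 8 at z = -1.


Using direct substitution:
  -1 * (-1)^5 = 1
  0 * (-1)^4 = 0
  -10 * (-1)^3 = 10
  0 * (-1)^2 = 0
  0 * (-1)^1 = 0
  constant: -8
Sum = 1 + 0 + 10 + 0 + 0 - 8 = 3


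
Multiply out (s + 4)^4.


Expand (s + 4)^4 by repeated multiplication:
  (s + 4)^2 = s^2 + 8s + 16
  (s + 4)^3 = s^3 + 12s^2 + 48s + 64
= s^4 + 16s^3 + 96s^2 + 256s + 256


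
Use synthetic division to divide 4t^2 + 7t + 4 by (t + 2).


Synthetic division with c = -2. Coefficients: 4, 7, 4
Bring down 4.
  4 * -2 = -8; -8 + 7 = -1
  -1 * -2 = 2; 2 + 4 = 6
Quotient: 4t - 1, Remainder: 6


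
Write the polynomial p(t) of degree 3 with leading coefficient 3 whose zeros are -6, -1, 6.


p(t) = 3(t + 6)(t + 1)(t - 6)
Expand: 3t^3 + 3t^2 - 108t - 108


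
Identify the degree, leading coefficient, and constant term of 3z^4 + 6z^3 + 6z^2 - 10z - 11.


Highest power of z is 4, with coefficient 3. Constant term is -11.
Degree = 4, leading coefficient = 3, constant term = -11


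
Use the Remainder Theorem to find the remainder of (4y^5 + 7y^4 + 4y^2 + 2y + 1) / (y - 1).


By the Remainder Theorem, the remainder equals p(1):
  4*(1)^5 = 4
  7*(1)^4 = 7
  0*(1)^3 = 0
  4*(1)^2 = 4
  2*(1)^1 = 2
  constant: 1
Sum: 4 + 7 + 0 + 4 + 2 + 1 = 18


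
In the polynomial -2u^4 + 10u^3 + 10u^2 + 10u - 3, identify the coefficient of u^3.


Read off the coefficient of u^3: 10


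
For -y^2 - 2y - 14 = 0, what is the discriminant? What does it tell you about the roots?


D = b^2 - 4ac = (-2)^2 - 4(-1)(-14) = 4 - 56 = -52
Since D < 0: two complex conjugate roots (no real roots)


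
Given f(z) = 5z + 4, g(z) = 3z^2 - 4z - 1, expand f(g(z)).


Substitute g(z) into f:
f(g(z)) = 5*(3z^2 - 4z - 1) + 4
Expand and combine: 15z^2 - 20z - 1


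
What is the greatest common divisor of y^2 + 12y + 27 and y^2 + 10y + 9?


Factor each:
  y^2 + 12y + 27 = (y + 9)(y + 3)
  y^2 + 10y + 9 = (y + 9)(y + 1)
Common monic factor: y + 9


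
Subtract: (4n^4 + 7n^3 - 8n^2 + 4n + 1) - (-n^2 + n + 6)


Distribute the minus sign:
  (4n^4 + 7n^3 - 8n^2 + 4n + 1)
- (-n^2 + n + 6)
Negate second polynomial: n^2 - n - 6
Add: 4n^4 + 7n^3 - 7n^2 + 3n - 5


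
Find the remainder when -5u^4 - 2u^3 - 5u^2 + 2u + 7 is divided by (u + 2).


By the Remainder Theorem, the remainder equals p(-2):
  -5*(-2)^4 = -80
  -2*(-2)^3 = 16
  -5*(-2)^2 = -20
  2*(-2)^1 = -4
  constant: 7
Sum: -80 + 16 - 20 - 4 + 7 = -81


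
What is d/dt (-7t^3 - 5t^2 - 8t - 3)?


Apply the power rule term by term:
  d/dt(-7t^3) = -21t^2
  d/dt(-5t^2) = -10t
  d/dt(-8t) = -8
  d/dt(-3) = 0
p'(t) = -21t^2 - 10t - 8


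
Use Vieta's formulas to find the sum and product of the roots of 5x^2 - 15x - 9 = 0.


For ax^2+bx+c=0: sum = -b/a, product = c/a.
a=5, b=-15, c=-9
Sum = -(-15)/5 = 3
Product = (-9)/5 = -9/5


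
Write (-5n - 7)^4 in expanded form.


Expand (-5n - 7)^4 by repeated multiplication:
  (-5n - 7)^2 = 25n^2 + 70n + 49
  (-5n - 7)^3 = -125n^3 - 525n^2 - 735n - 343
= 625n^4 + 3500n^3 + 7350n^2 + 6860n + 2401


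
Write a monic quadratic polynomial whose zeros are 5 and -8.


p(x) = (x - 5)(x + 8)
Expand: x^2 + 3x - 40


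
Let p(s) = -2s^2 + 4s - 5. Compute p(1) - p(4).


p(1) = -3
p(4) = -21
p(1) - p(4) = -3 + 21 = 18


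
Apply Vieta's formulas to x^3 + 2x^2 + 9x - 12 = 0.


Monic cubic x^3+bx^2+cx+d=0: sum=-b, pairwise sum=c, product=-d.
b=2, c=9, d=-12
r1+r2+r3 = -2
r1r2+r1r3+r2r3 = 9
r1r2r3 = 12


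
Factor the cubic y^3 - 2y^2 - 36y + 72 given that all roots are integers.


Try integer roots (divisors of 72). y=6: p(6)=0.
Divide out (y - 6): quotient is y^2 + 4y - 12.
Factor the quadratic: (y + 6)(y - 2)
Result: (y - 6)(y + 6)(y - 2)


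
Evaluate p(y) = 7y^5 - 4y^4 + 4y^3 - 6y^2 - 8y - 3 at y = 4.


Using direct substitution:
  7 * (4)^5 = 7168
  -4 * (4)^4 = -1024
  4 * (4)^3 = 256
  -6 * (4)^2 = -96
  -8 * (4)^1 = -32
  constant: -3
Sum = 7168 - 1024 + 256 - 96 - 32 - 3 = 6269


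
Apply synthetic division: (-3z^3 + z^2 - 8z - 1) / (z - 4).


Synthetic division with c = 4. Coefficients: -3, 1, -8, -1
Bring down -3.
  -3 * 4 = -12; -12 + 1 = -11
  -11 * 4 = -44; -44 - 8 = -52
  -52 * 4 = -208; -208 - 1 = -209
Quotient: -3z^2 - 11z - 52, Remainder: -209


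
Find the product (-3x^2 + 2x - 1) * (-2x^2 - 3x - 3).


Distribute each term of the first polynomial:
  (-3x^2)(-2x^2 - 3x - 3) = 6x^4 + 9x^3 + 9x^2
  (2x)(-2x^2 - 3x - 3) = -4x^3 - 6x^2 - 6x
  (-1)(-2x^2 - 3x - 3) = 2x^2 + 3x + 3
Sum: 6x^4 + 5x^3 + 5x^2 - 3x + 3


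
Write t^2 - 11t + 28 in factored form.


Roots satisfy r1 + r2 = -b/a = 11 and r1*r2 = c/a = 28.
So r1 = 4, r2 = 7.
t^2 - 11t + 28 = (t - r1)(t - r2) = (t - 4)(t - 7)


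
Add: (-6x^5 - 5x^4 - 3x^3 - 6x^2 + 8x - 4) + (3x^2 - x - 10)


Align terms by degree and add:
  -6x^5 - 5x^4 - 3x^3 - 6x^2 + 8x - 4
+ 3x^2 - x - 10
= -6x^5 - 5x^4 - 3x^3 - 3x^2 + 7x - 14


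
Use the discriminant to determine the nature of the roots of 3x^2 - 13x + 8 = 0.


D = b^2 - 4ac = (-13)^2 - 4(3)(8) = 169 - 96 = 73
Since D > 0: two distinct irrational roots


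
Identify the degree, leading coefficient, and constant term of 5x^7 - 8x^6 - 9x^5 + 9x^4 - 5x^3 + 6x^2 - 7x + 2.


Highest power of x is 7, with coefficient 5. Constant term is 2.
Degree = 7, leading coefficient = 5, constant term = 2


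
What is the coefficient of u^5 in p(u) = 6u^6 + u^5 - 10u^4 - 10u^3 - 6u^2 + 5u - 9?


Read off the coefficient of u^5: 1


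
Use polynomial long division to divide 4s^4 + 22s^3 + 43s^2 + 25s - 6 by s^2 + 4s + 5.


(4s^4 + 22s^3 + 43s^2 + 25s - 6) / (s^2 + 4s + 5)
Step 1: 4s^2 * (s^2 + 4s + 5) = 4s^4 + 16s^3 + 20s^2; subtract.
Step 2: 6s * (s^2 + 4s + 5) = 6s^3 + 24s^2 + 30s; subtract.
Step 3: -1 * (s^2 + 4s + 5) = -s^2 - 4s - 5; subtract.
Quotient: 4s^2 + 6s - 1, Remainder: -s - 1


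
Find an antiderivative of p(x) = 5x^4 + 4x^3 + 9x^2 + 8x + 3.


Reverse power rule on each term:
  ∫ 5x^4 dx = x^5
  ∫ 4x^3 dx = x^4
  ∫ 9x^2 dx = 3x^3
  ∫ 8x dx = 4x^2
  ∫ 3 dx = 3x
F(x) = x^5 + x^4 + 3x^3 + 4x^2 + 3x + C


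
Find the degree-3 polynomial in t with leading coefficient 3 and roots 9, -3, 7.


p(t) = 3(t - 9)(t + 3)(t - 7)
Expand: 3t^3 - 39t^2 + 45t + 567


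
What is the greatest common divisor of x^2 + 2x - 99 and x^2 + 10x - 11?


Factor each:
  x^2 + 2x - 99 = (x + 11)(x - 9)
  x^2 + 10x - 11 = (x + 11)(x - 1)
Common monic factor: x + 11


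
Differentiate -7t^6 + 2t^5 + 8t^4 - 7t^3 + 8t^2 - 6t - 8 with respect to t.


Apply the power rule term by term:
  d/dt(-7t^6) = -42t^5
  d/dt(2t^5) = 10t^4
  d/dt(8t^4) = 32t^3
  d/dt(-7t^3) = -21t^2
  d/dt(8t^2) = 16t
  d/dt(-6t) = -6
  d/dt(-8) = 0
p'(t) = -42t^5 + 10t^4 + 32t^3 - 21t^2 + 16t - 6


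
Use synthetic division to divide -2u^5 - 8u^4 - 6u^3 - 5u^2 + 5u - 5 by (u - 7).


Synthetic division with c = 7. Coefficients: -2, -8, -6, -5, 5, -5
Bring down -2.
  -2 * 7 = -14; -14 - 8 = -22
  -22 * 7 = -154; -154 - 6 = -160
  -160 * 7 = -1120; -1120 - 5 = -1125
  -1125 * 7 = -7875; -7875 + 5 = -7870
  -7870 * 7 = -55090; -55090 - 5 = -55095
Quotient: -2u^4 - 22u^3 - 160u^2 - 1125u - 7870, Remainder: -55095


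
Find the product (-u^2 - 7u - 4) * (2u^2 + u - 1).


Distribute each term of the first polynomial:
  (-u^2)(2u^2 + u - 1) = -2u^4 - u^3 + u^2
  (-7u)(2u^2 + u - 1) = -14u^3 - 7u^2 + 7u
  (-4)(2u^2 + u - 1) = -8u^2 - 4u + 4
Sum: -2u^4 - 15u^3 - 14u^2 + 3u + 4


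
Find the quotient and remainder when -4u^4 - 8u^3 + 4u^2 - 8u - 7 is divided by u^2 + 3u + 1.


(-4u^4 - 8u^3 + 4u^2 - 8u - 7) / (u^2 + 3u + 1)
Step 1: -4u^2 * (u^2 + 3u + 1) = -4u^4 - 12u^3 - 4u^2; subtract.
Step 2: 4u * (u^2 + 3u + 1) = 4u^3 + 12u^2 + 4u; subtract.
Step 3: -4 * (u^2 + 3u + 1) = -4u^2 - 12u - 4; subtract.
Quotient: -4u^2 + 4u - 4, Remainder: -3


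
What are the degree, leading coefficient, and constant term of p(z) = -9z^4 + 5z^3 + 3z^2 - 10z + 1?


Highest power of z is 4, with coefficient -9. Constant term is 1.
Degree = 4, leading coefficient = -9, constant term = 1


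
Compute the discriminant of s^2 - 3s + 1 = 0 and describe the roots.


D = b^2 - 4ac = (-3)^2 - 4(1)(1) = 9 - 4 = 5
Since D > 0: two distinct irrational roots


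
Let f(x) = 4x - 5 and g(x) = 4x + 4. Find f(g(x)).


Substitute g(x) into f:
f(g(x)) = 4*(4x + 4) + (-5)
Expand and combine: 16x + 11


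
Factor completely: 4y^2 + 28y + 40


Roots satisfy r1 + r2 = -b/a = -7 and r1*r2 = c/a = 10.
So r1 = -5, r2 = -2.
4y^2 + 28y + 40 = 4(y - r1)(y - r2) = 4(y + 5)(y + 2)


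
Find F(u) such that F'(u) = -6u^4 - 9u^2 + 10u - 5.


Reverse power rule on each term:
  ∫ -6u^4 du = -(6/5)u^5
  ∫ -9u^2 du = -3u^3
  ∫ 10u du = 5u^2
  ∫ -5 du = -5u
F(u) = -(6/5)u^5 - 3u^3 + 5u^2 - 5u + C


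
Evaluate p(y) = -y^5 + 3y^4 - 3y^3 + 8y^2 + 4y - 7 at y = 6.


Using direct substitution:
  -1 * (6)^5 = -7776
  3 * (6)^4 = 3888
  -3 * (6)^3 = -648
  8 * (6)^2 = 288
  4 * (6)^1 = 24
  constant: -7
Sum = -7776 + 3888 - 648 + 288 + 24 - 7 = -4231


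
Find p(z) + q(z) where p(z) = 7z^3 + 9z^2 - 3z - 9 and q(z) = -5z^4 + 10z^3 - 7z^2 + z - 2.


Align terms by degree and add:
  7z^3 + 9z^2 - 3z - 9
  -5z^4 + 10z^3 - 7z^2 + z - 2
= -5z^4 + 17z^3 + 2z^2 - 2z - 11


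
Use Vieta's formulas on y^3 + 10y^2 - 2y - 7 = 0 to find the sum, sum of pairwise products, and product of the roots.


Monic cubic y^3+by^2+cy+d=0: sum=-b, pairwise sum=c, product=-d.
b=10, c=-2, d=-7
r1+r2+r3 = -10
r1r2+r1r3+r2r3 = -2
r1r2r3 = 7


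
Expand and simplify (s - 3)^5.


Expand (s - 3)^5 by repeated multiplication:
  (s - 3)^2 = s^2 - 6s + 9
  (s - 3)^3 = s^3 - 9s^2 + 27s - 27
  (s - 3)^4 = s^4 - 12s^3 + 54s^2 - 108s + 81
= s^5 - 15s^4 + 90s^3 - 270s^2 + 405s - 243


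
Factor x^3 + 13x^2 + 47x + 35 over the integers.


Try integer roots (divisors of 35). x=-7: p(-7)=0.
Divide out (x + 7): quotient is x^2 + 6x + 5.
Factor the quadratic: (x + 5)(x + 1)
Result: (x + 7)(x + 5)(x + 1)


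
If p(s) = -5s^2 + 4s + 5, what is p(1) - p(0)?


p(1) = 4
p(0) = 5
p(1) - p(0) = 4 - 5 = -1


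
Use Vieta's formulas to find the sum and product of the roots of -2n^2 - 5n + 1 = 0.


For an^2+bn+c=0: sum = -b/a, product = c/a.
a=-2, b=-5, c=1
Sum = -(-5)/-2 = -5/2
Product = (1)/-2 = -1/2


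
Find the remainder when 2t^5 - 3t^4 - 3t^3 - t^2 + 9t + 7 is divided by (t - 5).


By the Remainder Theorem, the remainder equals p(5):
  2*(5)^5 = 6250
  -3*(5)^4 = -1875
  -3*(5)^3 = -375
  -1*(5)^2 = -25
  9*(5)^1 = 45
  constant: 7
Sum: 6250 - 1875 - 375 - 25 + 45 + 7 = 4027


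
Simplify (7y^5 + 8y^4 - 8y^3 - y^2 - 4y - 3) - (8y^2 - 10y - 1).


Distribute the minus sign:
  (7y^5 + 8y^4 - 8y^3 - y^2 - 4y - 3)
- (8y^2 - 10y - 1)
Negate second polynomial: -8y^2 + 10y + 1
Add: 7y^5 + 8y^4 - 8y^3 - 9y^2 + 6y - 2


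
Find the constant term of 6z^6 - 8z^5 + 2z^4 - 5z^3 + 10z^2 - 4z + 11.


Read off the constant term: 11


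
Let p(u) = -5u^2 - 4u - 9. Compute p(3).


Using direct substitution:
  -5 * (3)^2 = -45
  -4 * (3)^1 = -12
  constant: -9
Sum = -45 - 12 - 9 = -66


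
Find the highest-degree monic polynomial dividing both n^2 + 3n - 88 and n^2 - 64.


Factor each:
  n^2 + 3n - 88 = (n - 8)(n + 11)
  n^2 - 64 = (n - 8)(n + 8)
Common monic factor: n - 8


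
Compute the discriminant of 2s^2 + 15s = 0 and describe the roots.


D = b^2 - 4ac = (15)^2 - 4(2)(0) = 225 = 225
Since D > 0: two distinct rational roots


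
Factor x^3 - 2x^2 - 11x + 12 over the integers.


Try integer roots (divisors of 12). x=4: p(4)=0.
Divide out (x - 4): quotient is x^2 + 2x - 3.
Factor the quadratic: (x - 1)(x + 3)
Result: (x - 4)(x - 1)(x + 3)


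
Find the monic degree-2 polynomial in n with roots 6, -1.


p(n) = (n - 6)(n + 1)
Expand: n^2 - 5n - 6


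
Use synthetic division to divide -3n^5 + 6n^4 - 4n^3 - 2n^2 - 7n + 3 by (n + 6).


Synthetic division with c = -6. Coefficients: -3, 6, -4, -2, -7, 3
Bring down -3.
  -3 * -6 = 18; 18 + 6 = 24
  24 * -6 = -144; -144 - 4 = -148
  -148 * -6 = 888; 888 - 2 = 886
  886 * -6 = -5316; -5316 - 7 = -5323
  -5323 * -6 = 31938; 31938 + 3 = 31941
Quotient: -3n^4 + 24n^3 - 148n^2 + 886n - 5323, Remainder: 31941


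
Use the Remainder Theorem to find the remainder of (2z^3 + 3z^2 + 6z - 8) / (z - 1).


By the Remainder Theorem, the remainder equals p(1):
  2*(1)^3 = 2
  3*(1)^2 = 3
  6*(1)^1 = 6
  constant: -8
Sum: 2 + 3 + 6 - 8 = 3


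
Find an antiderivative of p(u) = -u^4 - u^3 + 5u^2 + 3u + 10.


Reverse power rule on each term:
  ∫ -u^4 du = -(1/5)u^5
  ∫ -u^3 du = -(1/4)u^4
  ∫ 5u^2 du = (5/3)u^3
  ∫ 3u du = (3/2)u^2
  ∫ 10 du = 10u
F(u) = -(1/5)u^5 - (1/4)u^4 + (5/3)u^3 + (3/2)u^2 + 10u + C


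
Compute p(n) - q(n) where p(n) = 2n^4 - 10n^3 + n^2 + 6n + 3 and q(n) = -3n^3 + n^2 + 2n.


Distribute the minus sign:
  (2n^4 - 10n^3 + n^2 + 6n + 3)
- (-3n^3 + n^2 + 2n)
Negate second polynomial: 3n^3 - n^2 - 2n
Add: 2n^4 - 7n^3 + 4n + 3


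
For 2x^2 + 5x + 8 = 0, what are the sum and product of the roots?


For ax^2+bx+c=0: sum = -b/a, product = c/a.
a=2, b=5, c=8
Sum = -(5)/2 = -5/2
Product = (8)/2 = 4


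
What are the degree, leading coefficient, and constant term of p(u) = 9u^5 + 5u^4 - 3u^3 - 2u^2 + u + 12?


Highest power of u is 5, with coefficient 9. Constant term is 12.
Degree = 5, leading coefficient = 9, constant term = 12


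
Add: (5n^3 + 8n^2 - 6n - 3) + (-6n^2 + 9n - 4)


Align terms by degree and add:
  5n^3 + 8n^2 - 6n - 3
  -6n^2 + 9n - 4
= 5n^3 + 2n^2 + 3n - 7


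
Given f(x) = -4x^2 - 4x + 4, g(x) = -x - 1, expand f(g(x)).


Substitute g(x) into f:
f(g(x)) = -4*(-x - 1)^2 + (-4)*(-x - 1) + 4
(-x - 1)^2 = x^2 + 2x + 1
Expand and combine: -4x^2 - 4x + 4


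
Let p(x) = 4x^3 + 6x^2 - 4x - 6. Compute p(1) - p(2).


p(1) = 0
p(2) = 42
p(1) - p(2) = 0 - 42 = -42


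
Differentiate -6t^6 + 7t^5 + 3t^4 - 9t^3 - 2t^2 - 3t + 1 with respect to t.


Apply the power rule term by term:
  d/dt(-6t^6) = -36t^5
  d/dt(7t^5) = 35t^4
  d/dt(3t^4) = 12t^3
  d/dt(-9t^3) = -27t^2
  d/dt(-2t^2) = -4t
  d/dt(-3t) = -3
  d/dt(1) = 0
p'(t) = -36t^5 + 35t^4 + 12t^3 - 27t^2 - 4t - 3


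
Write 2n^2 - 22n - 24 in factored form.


Roots satisfy r1 + r2 = -b/a = 11 and r1*r2 = c/a = -12.
So r1 = -1, r2 = 12.
2n^2 - 22n - 24 = 2(n - r1)(n - r2) = 2(n + 1)(n - 12)


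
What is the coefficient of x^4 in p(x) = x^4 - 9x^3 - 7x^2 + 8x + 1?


Read off the coefficient of x^4: 1


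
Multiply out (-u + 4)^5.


Expand (-u + 4)^5 by repeated multiplication:
  (-u + 4)^2 = u^2 - 8u + 16
  (-u + 4)^3 = -u^3 + 12u^2 - 48u + 64
  (-u + 4)^4 = u^4 - 16u^3 + 96u^2 - 256u + 256
= -u^5 + 20u^4 - 160u^3 + 640u^2 - 1280u + 1024


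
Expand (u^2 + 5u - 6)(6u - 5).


Distribute each term of the first polynomial:
  (u^2)(6u - 5) = 6u^3 - 5u^2
  (5u)(6u - 5) = 30u^2 - 25u
  (-6)(6u - 5) = -36u + 30
Sum: 6u^3 + 25u^2 - 61u + 30


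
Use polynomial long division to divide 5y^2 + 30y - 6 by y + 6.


(5y^2 + 30y - 6) / (y + 6)
Step 1: 5y * (y + 6) = 5y^2 + 30y; subtract.
Step 2: 0 * (y + 6) = 0; subtract.
Quotient: 5y, Remainder: -6


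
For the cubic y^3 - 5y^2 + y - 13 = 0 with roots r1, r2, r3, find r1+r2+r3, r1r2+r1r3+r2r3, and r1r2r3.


Monic cubic y^3+by^2+cy+d=0: sum=-b, pairwise sum=c, product=-d.
b=-5, c=1, d=-13
r1+r2+r3 = 5
r1r2+r1r3+r2r3 = 1
r1r2r3 = 13


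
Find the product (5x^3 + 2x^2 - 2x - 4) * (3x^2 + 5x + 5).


Distribute each term of the first polynomial:
  (5x^3)(3x^2 + 5x + 5) = 15x^5 + 25x^4 + 25x^3
  (2x^2)(3x^2 + 5x + 5) = 6x^4 + 10x^3 + 10x^2
  (-2x)(3x^2 + 5x + 5) = -6x^3 - 10x^2 - 10x
  (-4)(3x^2 + 5x + 5) = -12x^2 - 20x - 20
Sum: 15x^5 + 31x^4 + 29x^3 - 12x^2 - 30x - 20


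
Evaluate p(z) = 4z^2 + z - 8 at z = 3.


Using direct substitution:
  4 * (3)^2 = 36
  1 * (3)^1 = 3
  constant: -8
Sum = 36 + 3 - 8 = 31


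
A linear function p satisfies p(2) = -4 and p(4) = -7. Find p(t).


p(t) = mt + b. Using p(2)=-4, p(4)=-7:
m = (-4 + 7)/(2 - 4) = 3/-2 = -3/2
b = -4 - m*(2) = -4 + 3 = -1
p(t) = -(3/2)t - 1


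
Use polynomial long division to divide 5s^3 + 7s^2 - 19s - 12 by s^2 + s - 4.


(5s^3 + 7s^2 - 19s - 12) / (s^2 + s - 4)
Step 1: 5s * (s^2 + s - 4) = 5s^3 + 5s^2 - 20s; subtract.
Step 2: 2 * (s^2 + s - 4) = 2s^2 + 2s - 8; subtract.
Quotient: 5s + 2, Remainder: -s - 4


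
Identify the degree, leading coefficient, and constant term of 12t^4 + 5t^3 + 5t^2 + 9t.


Highest power of t is 4, with coefficient 12. Constant term is 0.
Degree = 4, leading coefficient = 12, constant term = 0


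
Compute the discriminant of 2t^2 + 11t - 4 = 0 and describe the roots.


D = b^2 - 4ac = (11)^2 - 4(2)(-4) = 121 + 32 = 153
Since D > 0: two distinct irrational roots


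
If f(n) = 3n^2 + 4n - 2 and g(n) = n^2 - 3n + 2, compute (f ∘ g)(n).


Substitute g(n) into f:
f(g(n)) = 3*(n^2 - 3n + 2)^2 + 4*(n^2 - 3n + 2) + (-2)
(n^2 - 3n + 2)^2 = n^4 - 6n^3 + 13n^2 - 12n + 4
Expand and combine: 3n^4 - 18n^3 + 43n^2 - 48n + 18


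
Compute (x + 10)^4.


Expand (x + 10)^4 by repeated multiplication:
  (x + 10)^2 = x^2 + 20x + 100
  (x + 10)^3 = x^3 + 30x^2 + 300x + 1000
= x^4 + 40x^3 + 600x^2 + 4000x + 10000


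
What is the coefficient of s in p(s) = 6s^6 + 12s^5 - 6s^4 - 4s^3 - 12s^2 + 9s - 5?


Read off the coefficient of s: 9


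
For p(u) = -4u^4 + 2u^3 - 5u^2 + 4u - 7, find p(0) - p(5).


p(0) = -7
p(5) = -2362
p(0) - p(5) = -7 + 2362 = 2355


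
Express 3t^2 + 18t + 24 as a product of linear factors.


Roots satisfy r1 + r2 = -b/a = -6 and r1*r2 = c/a = 8.
So r1 = -2, r2 = -4.
3t^2 + 18t + 24 = 3(t - r1)(t - r2) = 3(t + 2)(t + 4)


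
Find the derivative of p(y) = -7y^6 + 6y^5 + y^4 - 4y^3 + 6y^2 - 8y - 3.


Apply the power rule term by term:
  d/dy(-7y^6) = -42y^5
  d/dy(6y^5) = 30y^4
  d/dy(y^4) = 4y^3
  d/dy(-4y^3) = -12y^2
  d/dy(6y^2) = 12y
  d/dy(-8y) = -8
  d/dy(-3) = 0
p'(y) = -42y^5 + 30y^4 + 4y^3 - 12y^2 + 12y - 8


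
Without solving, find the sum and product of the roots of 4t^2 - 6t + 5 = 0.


For at^2+bt+c=0: sum = -b/a, product = c/a.
a=4, b=-6, c=5
Sum = -(-6)/4 = 3/2
Product = (5)/4 = 5/4


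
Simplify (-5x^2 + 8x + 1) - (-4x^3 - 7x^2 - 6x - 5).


Distribute the minus sign:
  (-5x^2 + 8x + 1)
- (-4x^3 - 7x^2 - 6x - 5)
Negate second polynomial: 4x^3 + 7x^2 + 6x + 5
Add: 4x^3 + 2x^2 + 14x + 6


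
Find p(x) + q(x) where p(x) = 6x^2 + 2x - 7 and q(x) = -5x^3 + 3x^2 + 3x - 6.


Align terms by degree and add:
  6x^2 + 2x - 7
  -5x^3 + 3x^2 + 3x - 6
= -5x^3 + 9x^2 + 5x - 13


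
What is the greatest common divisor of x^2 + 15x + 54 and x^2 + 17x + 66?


Factor each:
  x^2 + 15x + 54 = (x + 6)(x + 9)
  x^2 + 17x + 66 = (x + 6)(x + 11)
Common monic factor: x + 6


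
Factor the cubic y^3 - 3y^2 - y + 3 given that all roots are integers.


Try integer roots (divisors of 3). y=1: p(1)=0.
Divide out (y - 1): quotient is y^2 - 2y - 3.
Factor the quadratic: (y + 1)(y - 3)
Result: (y - 1)(y + 1)(y - 3)


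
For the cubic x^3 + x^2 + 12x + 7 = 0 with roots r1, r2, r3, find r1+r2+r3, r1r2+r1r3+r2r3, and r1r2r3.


Monic cubic x^3+bx^2+cx+d=0: sum=-b, pairwise sum=c, product=-d.
b=1, c=12, d=7
r1+r2+r3 = -1
r1r2+r1r3+r2r3 = 12
r1r2r3 = -7


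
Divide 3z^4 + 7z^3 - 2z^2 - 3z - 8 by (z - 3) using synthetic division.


Synthetic division with c = 3. Coefficients: 3, 7, -2, -3, -8
Bring down 3.
  3 * 3 = 9; 9 + 7 = 16
  16 * 3 = 48; 48 - 2 = 46
  46 * 3 = 138; 138 - 3 = 135
  135 * 3 = 405; 405 - 8 = 397
Quotient: 3z^3 + 16z^2 + 46z + 135, Remainder: 397


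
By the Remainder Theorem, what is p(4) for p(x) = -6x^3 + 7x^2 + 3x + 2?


By the Remainder Theorem, the remainder equals p(4):
  -6*(4)^3 = -384
  7*(4)^2 = 112
  3*(4)^1 = 12
  constant: 2
Sum: -384 + 112 + 12 + 2 = -258


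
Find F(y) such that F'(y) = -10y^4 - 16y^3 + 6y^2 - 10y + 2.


Reverse power rule on each term:
  ∫ -10y^4 dy = -2y^5
  ∫ -16y^3 dy = -4y^4
  ∫ 6y^2 dy = 2y^3
  ∫ -10y dy = -5y^2
  ∫ 2 dy = 2y
F(y) = -2y^5 - 4y^4 + 2y^3 - 5y^2 + 2y + C


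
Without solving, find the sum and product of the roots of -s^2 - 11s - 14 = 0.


For as^2+bs+c=0: sum = -b/a, product = c/a.
a=-1, b=-11, c=-14
Sum = -(-11)/-1 = -11
Product = (-14)/-1 = 14


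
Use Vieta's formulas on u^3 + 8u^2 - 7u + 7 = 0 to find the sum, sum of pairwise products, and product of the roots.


Monic cubic u^3+bu^2+cu+d=0: sum=-b, pairwise sum=c, product=-d.
b=8, c=-7, d=7
r1+r2+r3 = -8
r1r2+r1r3+r2r3 = -7
r1r2r3 = -7


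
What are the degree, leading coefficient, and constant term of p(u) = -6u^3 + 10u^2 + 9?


Highest power of u is 3, with coefficient -6. Constant term is 9.
Degree = 3, leading coefficient = -6, constant term = 9


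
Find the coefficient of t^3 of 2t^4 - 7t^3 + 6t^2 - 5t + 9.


Read off the coefficient of t^3: -7


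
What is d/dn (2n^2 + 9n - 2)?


Apply the power rule term by term:
  d/dn(2n^2) = 4n
  d/dn(9n) = 9
  d/dn(-2) = 0
p'(n) = 4n + 9


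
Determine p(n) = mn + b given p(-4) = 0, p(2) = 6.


p(n) = mn + b. Using p(-4)=0, p(2)=6:
m = (0 - 6)/(-4 - 2) = -6/-6 = 1
b = 0 - m*(-4) = 0 + 4 = 4
p(n) = n + 4


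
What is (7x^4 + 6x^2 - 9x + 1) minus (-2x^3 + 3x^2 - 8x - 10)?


Distribute the minus sign:
  (7x^4 + 6x^2 - 9x + 1)
- (-2x^3 + 3x^2 - 8x - 10)
Negate second polynomial: 2x^3 - 3x^2 + 8x + 10
Add: 7x^4 + 2x^3 + 3x^2 - x + 11


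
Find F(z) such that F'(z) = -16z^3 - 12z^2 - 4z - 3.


Reverse power rule on each term:
  ∫ -16z^3 dz = -4z^4
  ∫ -12z^2 dz = -4z^3
  ∫ -4z dz = -2z^2
  ∫ -3 dz = -3z
F(z) = -4z^4 - 4z^3 - 2z^2 - 3z + C


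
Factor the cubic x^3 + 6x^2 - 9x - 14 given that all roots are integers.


Try integer roots (divisors of -14). x=-1: p(-1)=0.
Divide out (x + 1): quotient is x^2 + 5x - 14.
Factor the quadratic: (x + 7)(x - 2)
Result: (x + 1)(x + 7)(x - 2)


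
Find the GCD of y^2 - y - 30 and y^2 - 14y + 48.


Factor each:
  y^2 - y - 30 = (y - 6)(y + 5)
  y^2 - 14y + 48 = (y - 6)(y - 8)
Common monic factor: y - 6


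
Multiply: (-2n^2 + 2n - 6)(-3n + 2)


Distribute each term of the first polynomial:
  (-2n^2)(-3n + 2) = 6n^3 - 4n^2
  (2n)(-3n + 2) = -6n^2 + 4n
  (-6)(-3n + 2) = 18n - 12
Sum: 6n^3 - 10n^2 + 22n - 12


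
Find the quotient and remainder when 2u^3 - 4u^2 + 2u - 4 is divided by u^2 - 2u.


(2u^3 - 4u^2 + 2u - 4) / (u^2 - 2u)
Step 1: 2u * (u^2 - 2u) = 2u^3 - 4u^2; subtract.
Step 2: 0 * (u^2 - 2u) = 0; subtract.
Quotient: 2u, Remainder: 2u - 4


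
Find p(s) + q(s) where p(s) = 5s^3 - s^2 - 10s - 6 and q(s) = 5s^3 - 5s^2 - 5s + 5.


Align terms by degree and add:
  5s^3 - s^2 - 10s - 6
+ 5s^3 - 5s^2 - 5s + 5
= 10s^3 - 6s^2 - 15s - 1


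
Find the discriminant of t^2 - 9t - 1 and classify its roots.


D = b^2 - 4ac = (-9)^2 - 4(1)(-1) = 81 + 4 = 85
Since D > 0: two distinct irrational roots


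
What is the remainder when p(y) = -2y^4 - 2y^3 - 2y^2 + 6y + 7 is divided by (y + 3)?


By the Remainder Theorem, the remainder equals p(-3):
  -2*(-3)^4 = -162
  -2*(-3)^3 = 54
  -2*(-3)^2 = -18
  6*(-3)^1 = -18
  constant: 7
Sum: -162 + 54 - 18 - 18 + 7 = -137


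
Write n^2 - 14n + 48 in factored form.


Roots satisfy r1 + r2 = -b/a = 14 and r1*r2 = c/a = 48.
So r1 = 6, r2 = 8.
n^2 - 14n + 48 = (n - r1)(n - r2) = (n - 6)(n - 8)


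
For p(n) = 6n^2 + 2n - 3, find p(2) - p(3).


p(2) = 25
p(3) = 57
p(2) - p(3) = 25 - 57 = -32


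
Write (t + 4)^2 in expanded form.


Expand (t + 4)^2 by repeated multiplication:
= t^2 + 8t + 16


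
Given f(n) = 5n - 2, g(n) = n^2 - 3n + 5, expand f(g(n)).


Substitute g(n) into f:
f(g(n)) = 5*(n^2 - 3n + 5) + (-2)
Expand and combine: 5n^2 - 15n + 23


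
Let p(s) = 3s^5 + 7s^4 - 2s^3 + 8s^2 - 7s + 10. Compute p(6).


Using direct substitution:
  3 * (6)^5 = 23328
  7 * (6)^4 = 9072
  -2 * (6)^3 = -432
  8 * (6)^2 = 288
  -7 * (6)^1 = -42
  constant: 10
Sum = 23328 + 9072 - 432 + 288 - 42 + 10 = 32224


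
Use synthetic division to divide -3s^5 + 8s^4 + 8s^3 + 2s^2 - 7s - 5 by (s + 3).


Synthetic division with c = -3. Coefficients: -3, 8, 8, 2, -7, -5
Bring down -3.
  -3 * -3 = 9; 9 + 8 = 17
  17 * -3 = -51; -51 + 8 = -43
  -43 * -3 = 129; 129 + 2 = 131
  131 * -3 = -393; -393 - 7 = -400
  -400 * -3 = 1200; 1200 - 5 = 1195
Quotient: -3s^4 + 17s^3 - 43s^2 + 131s - 400, Remainder: 1195


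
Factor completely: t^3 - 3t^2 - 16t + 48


Try integer roots (divisors of 48). t=-4: p(-4)=0.
Divide out (t + 4): quotient is t^2 - 7t + 12.
Factor the quadratic: (t - 4)(t - 3)
Result: (t + 4)(t - 4)(t - 3)


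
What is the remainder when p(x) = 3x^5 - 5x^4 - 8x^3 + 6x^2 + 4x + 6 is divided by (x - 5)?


By the Remainder Theorem, the remainder equals p(5):
  3*(5)^5 = 9375
  -5*(5)^4 = -3125
  -8*(5)^3 = -1000
  6*(5)^2 = 150
  4*(5)^1 = 20
  constant: 6
Sum: 9375 - 3125 - 1000 + 150 + 20 + 6 = 5426


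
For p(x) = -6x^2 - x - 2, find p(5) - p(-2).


p(5) = -157
p(-2) = -24
p(5) - p(-2) = -157 + 24 = -133


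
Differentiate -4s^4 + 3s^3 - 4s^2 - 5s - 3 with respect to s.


Apply the power rule term by term:
  d/ds(-4s^4) = -16s^3
  d/ds(3s^3) = 9s^2
  d/ds(-4s^2) = -8s
  d/ds(-5s) = -5
  d/ds(-3) = 0
p'(s) = -16s^3 + 9s^2 - 8s - 5


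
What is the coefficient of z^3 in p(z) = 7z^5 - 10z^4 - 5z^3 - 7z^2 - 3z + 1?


Read off the coefficient of z^3: -5


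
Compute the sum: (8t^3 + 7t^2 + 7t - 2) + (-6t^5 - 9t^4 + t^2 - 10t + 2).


Align terms by degree and add:
  8t^3 + 7t^2 + 7t - 2
  -6t^5 - 9t^4 + t^2 - 10t + 2
= -6t^5 - 9t^4 + 8t^3 + 8t^2 - 3t


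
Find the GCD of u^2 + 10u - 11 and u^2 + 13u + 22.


Factor each:
  u^2 + 10u - 11 = (u + 11)(u - 1)
  u^2 + 13u + 22 = (u + 11)(u + 2)
Common monic factor: u + 11


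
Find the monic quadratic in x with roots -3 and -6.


p(x) = (x + 3)(x + 6)
Expand: x^2 + 9x + 18


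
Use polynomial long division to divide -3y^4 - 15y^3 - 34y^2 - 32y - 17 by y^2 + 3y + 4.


(-3y^4 - 15y^3 - 34y^2 - 32y - 17) / (y^2 + 3y + 4)
Step 1: -3y^2 * (y^2 + 3y + 4) = -3y^4 - 9y^3 - 12y^2; subtract.
Step 2: -6y * (y^2 + 3y + 4) = -6y^3 - 18y^2 - 24y; subtract.
Step 3: -4 * (y^2 + 3y + 4) = -4y^2 - 12y - 16; subtract.
Quotient: -3y^2 - 6y - 4, Remainder: 4y - 1


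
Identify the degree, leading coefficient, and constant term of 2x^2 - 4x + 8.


Highest power of x is 2, with coefficient 2. Constant term is 8.
Degree = 2, leading coefficient = 2, constant term = 8


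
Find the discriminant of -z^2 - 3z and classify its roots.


D = b^2 - 4ac = (-3)^2 - 4(-1)(0) = 9 = 9
Since D > 0: two distinct rational roots


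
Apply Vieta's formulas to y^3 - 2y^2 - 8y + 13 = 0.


Monic cubic y^3+by^2+cy+d=0: sum=-b, pairwise sum=c, product=-d.
b=-2, c=-8, d=13
r1+r2+r3 = 2
r1r2+r1r3+r2r3 = -8
r1r2r3 = -13


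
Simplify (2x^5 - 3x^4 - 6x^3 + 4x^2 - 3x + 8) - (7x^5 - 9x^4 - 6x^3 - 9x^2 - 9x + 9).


Distribute the minus sign:
  (2x^5 - 3x^4 - 6x^3 + 4x^2 - 3x + 8)
- (7x^5 - 9x^4 - 6x^3 - 9x^2 - 9x + 9)
Negate second polynomial: -7x^5 + 9x^4 + 6x^3 + 9x^2 + 9x - 9
Add: -5x^5 + 6x^4 + 13x^2 + 6x - 1


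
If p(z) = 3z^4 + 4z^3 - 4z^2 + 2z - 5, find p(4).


Using direct substitution:
  3 * (4)^4 = 768
  4 * (4)^3 = 256
  -4 * (4)^2 = -64
  2 * (4)^1 = 8
  constant: -5
Sum = 768 + 256 - 64 + 8 - 5 = 963


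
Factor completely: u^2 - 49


Roots satisfy r1 + r2 = -b/a = 0 and r1*r2 = c/a = -49.
So r1 = -7, r2 = 7.
u^2 - 49 = (u - r1)(u - r2) = (u + 7)(u - 7)


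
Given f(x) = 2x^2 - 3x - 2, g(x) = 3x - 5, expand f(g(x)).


Substitute g(x) into f:
f(g(x)) = 2*(3x - 5)^2 + (-3)*(3x - 5) + (-2)
(3x - 5)^2 = 9x^2 - 30x + 25
Expand and combine: 18x^2 - 69x + 63


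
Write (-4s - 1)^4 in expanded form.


Expand (-4s - 1)^4 by repeated multiplication:
  (-4s - 1)^2 = 16s^2 + 8s + 1
  (-4s - 1)^3 = -64s^3 - 48s^2 - 12s - 1
= 256s^4 + 256s^3 + 96s^2 + 16s + 1


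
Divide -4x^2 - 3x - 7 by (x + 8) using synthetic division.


Synthetic division with c = -8. Coefficients: -4, -3, -7
Bring down -4.
  -4 * -8 = 32; 32 - 3 = 29
  29 * -8 = -232; -232 - 7 = -239
Quotient: -4x + 29, Remainder: -239


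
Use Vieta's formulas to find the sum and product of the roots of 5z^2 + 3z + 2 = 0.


For az^2+bz+c=0: sum = -b/a, product = c/a.
a=5, b=3, c=2
Sum = -(3)/5 = -3/5
Product = (2)/5 = 2/5


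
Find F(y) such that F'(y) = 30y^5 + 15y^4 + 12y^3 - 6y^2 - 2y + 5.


Reverse power rule on each term:
  ∫ 30y^5 dy = 5y^6
  ∫ 15y^4 dy = 3y^5
  ∫ 12y^3 dy = 3y^4
  ∫ -6y^2 dy = -2y^3
  ∫ -2y dy = -y^2
  ∫ 5 dy = 5y
F(y) = 5y^6 + 3y^5 + 3y^4 - 2y^3 - y^2 + 5y + C


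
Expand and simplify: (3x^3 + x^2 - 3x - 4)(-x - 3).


Distribute each term of the first polynomial:
  (3x^3)(-x - 3) = -3x^4 - 9x^3
  (x^2)(-x - 3) = -x^3 - 3x^2
  (-3x)(-x - 3) = 3x^2 + 9x
  (-4)(-x - 3) = 4x + 12
Sum: -3x^4 - 10x^3 + 13x + 12


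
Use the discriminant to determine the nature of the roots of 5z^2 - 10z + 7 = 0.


D = b^2 - 4ac = (-10)^2 - 4(5)(7) = 100 - 140 = -40
Since D < 0: two complex conjugate roots (no real roots)


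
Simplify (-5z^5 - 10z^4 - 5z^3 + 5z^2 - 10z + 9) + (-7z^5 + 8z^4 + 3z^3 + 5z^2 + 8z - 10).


Align terms by degree and add:
  -5z^5 - 10z^4 - 5z^3 + 5z^2 - 10z + 9
  -7z^5 + 8z^4 + 3z^3 + 5z^2 + 8z - 10
= -12z^5 - 2z^4 - 2z^3 + 10z^2 - 2z - 1


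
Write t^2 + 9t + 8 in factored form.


Roots satisfy r1 + r2 = -b/a = -9 and r1*r2 = c/a = 8.
So r1 = -1, r2 = -8.
t^2 + 9t + 8 = (t - r1)(t - r2) = (t + 1)(t + 8)


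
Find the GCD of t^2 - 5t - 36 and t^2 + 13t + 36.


Factor each:
  t^2 - 5t - 36 = (t + 4)(t - 9)
  t^2 + 13t + 36 = (t + 4)(t + 9)
Common monic factor: t + 4


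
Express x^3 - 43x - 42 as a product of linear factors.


Try integer roots (divisors of -42). x=7: p(7)=0.
Divide out (x - 7): quotient is x^2 + 7x + 6.
Factor the quadratic: (x + 6)(x + 1)
Result: (x - 7)(x + 6)(x + 1)


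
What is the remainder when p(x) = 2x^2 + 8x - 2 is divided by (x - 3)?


By the Remainder Theorem, the remainder equals p(3):
  2*(3)^2 = 18
  8*(3)^1 = 24
  constant: -2
Sum: 18 + 24 - 2 = 40


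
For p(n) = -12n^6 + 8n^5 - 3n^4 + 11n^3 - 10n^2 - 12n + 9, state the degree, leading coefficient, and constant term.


Highest power of n is 6, with coefficient -12. Constant term is 9.
Degree = 6, leading coefficient = -12, constant term = 9


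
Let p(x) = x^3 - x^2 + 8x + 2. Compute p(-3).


Using direct substitution:
  1 * (-3)^3 = -27
  -1 * (-3)^2 = -9
  8 * (-3)^1 = -24
  constant: 2
Sum = -27 - 9 - 24 + 2 = -58


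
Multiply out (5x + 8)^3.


Expand (5x + 8)^3 by repeated multiplication:
  (5x + 8)^2 = 25x^2 + 80x + 64
= 125x^3 + 600x^2 + 960x + 512


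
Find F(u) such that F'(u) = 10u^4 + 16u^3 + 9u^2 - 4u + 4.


Reverse power rule on each term:
  ∫ 10u^4 du = 2u^5
  ∫ 16u^3 du = 4u^4
  ∫ 9u^2 du = 3u^3
  ∫ -4u du = -2u^2
  ∫ 4 du = 4u
F(u) = 2u^5 + 4u^4 + 3u^3 - 2u^2 + 4u + C


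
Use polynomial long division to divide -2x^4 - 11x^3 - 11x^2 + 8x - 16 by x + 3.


(-2x^4 - 11x^3 - 11x^2 + 8x - 16) / (x + 3)
Step 1: -2x^3 * (x + 3) = -2x^4 - 6x^3; subtract.
Step 2: -5x^2 * (x + 3) = -5x^3 - 15x^2; subtract.
Step 3: 4x * (x + 3) = 4x^2 + 12x; subtract.
Step 4: -4 * (x + 3) = -4x - 12; subtract.
Quotient: -2x^3 - 5x^2 + 4x - 4, Remainder: -4


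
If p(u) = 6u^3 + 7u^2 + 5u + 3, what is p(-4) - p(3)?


p(-4) = -289
p(3) = 243
p(-4) - p(3) = -289 - 243 = -532


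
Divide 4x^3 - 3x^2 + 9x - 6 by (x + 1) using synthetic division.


Synthetic division with c = -1. Coefficients: 4, -3, 9, -6
Bring down 4.
  4 * -1 = -4; -4 - 3 = -7
  -7 * -1 = 7; 7 + 9 = 16
  16 * -1 = -16; -16 - 6 = -22
Quotient: 4x^2 - 7x + 16, Remainder: -22


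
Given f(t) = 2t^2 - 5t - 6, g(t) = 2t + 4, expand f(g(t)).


Substitute g(t) into f:
f(g(t)) = 2*(2t + 4)^2 + (-5)*(2t + 4) + (-6)
(2t + 4)^2 = 4t^2 + 16t + 16
Expand and combine: 8t^2 + 22t + 6
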